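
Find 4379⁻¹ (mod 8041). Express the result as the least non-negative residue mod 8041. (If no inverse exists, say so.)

Run Euclid on (8041, 4379):
8041 = 1·4379 + 3662
4379 = 1·3662 + 717
3662 = 5·717 + 77
717 = 9·77 + 24
77 = 3·24 + 5
24 = 4·5 + 4
5 = 1·4 + 1
4 = 4·1 + 0
The gcd is 1. Working backward:
1 = 5 − 4
1 = −24 + 5·5
1 = 5·77 − 16·24
1 = −16·717 + 149·77
1 = 149·3662 − 761·717
1 = −761·4379 + 910·3662
1 = 910·8041 − 1671·4379
So 4379·(-1671) ≡ 1 (mod 8041), and -1671 ≡ 6370 (mod 8041).

6370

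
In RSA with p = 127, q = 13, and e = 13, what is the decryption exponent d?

φ(n) = (p−1)(q−1) = 126·12 = 1512.
Need d with 13·d ≡ 1 (mod 1512). Apply the extended Euclidean algorithm:
1512 = 116*13 + 4
13 = 3*4 + 1
4 = 4*1 + 0
Back-substitute:
1 = 13 − 3·4
1 = −3·1512 + 349·13
So 13·349 ≡ 1 (mod 1512), hence d = 349.

349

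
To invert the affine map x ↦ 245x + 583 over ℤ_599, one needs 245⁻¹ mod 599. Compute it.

gcd(599, 245) by repeated division:
599 = 2·245 + 109
245 = 2·109 + 27
109 = 4·27 + 1
27 = 27·1 + 0
Since gcd(245, 599) = 1, back-substitute to write 1 as a combination:
1 = 109 − 4·27
1 = −4·245 + 9·109
1 = 9·599 − 22·245
Hence 245⁻¹ ≡ -22 ≡ 577 (mod 599).

577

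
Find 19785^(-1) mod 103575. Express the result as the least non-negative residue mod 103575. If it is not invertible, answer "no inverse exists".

no inverse exists

Compute gcd(19785, 103575):
103575 = 5*19785 + 4650
19785 = 4*4650 + 1185
4650 = 3*1185 + 1095
1185 = 1*1095 + 90
1095 = 12*90 + 15
90 = 6*15 + 0
The gcd is 15, not 1, hence no inverse exists.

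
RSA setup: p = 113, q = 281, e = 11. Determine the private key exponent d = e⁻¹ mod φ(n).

φ(n) = (p−1)(q−1) = 112·280 = 31360.
Need d with 11·d ≡ 1 (mod 31360). Apply the extended Euclidean algorithm:
31360 = 2850*11 + 10
11 = 1*10 + 1
10 = 10*1 + 0
Back-substitute:
1 = 11 − 10
1 = −31360 + 2851·11
So 11·2851 ≡ 1 (mod 31360), hence d = 2851.

2851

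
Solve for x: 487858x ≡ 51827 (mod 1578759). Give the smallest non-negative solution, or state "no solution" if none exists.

gcd(487858, 1578759):
1578759 = 3·487858 + 115185
487858 = 4·115185 + 27118
115185 = 4·27118 + 6713
27118 = 4·6713 + 266
6713 = 25·266 + 63
266 = 4·63 + 14
63 = 4·14 + 7
14 = 2·7 + 0
gcd = 7, but 7 ∤ 51827, so the congruence has no solution.

no solution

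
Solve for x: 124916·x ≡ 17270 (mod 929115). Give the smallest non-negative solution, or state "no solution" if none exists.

First find gcd(124916, 929115):
929115 = 7·124916 + 54703
124916 = 2·54703 + 15510
54703 = 3·15510 + 8173
15510 = 1·8173 + 7337
8173 = 1·7337 + 836
7337 = 8·836 + 649
836 = 1·649 + 187
649 = 3·187 + 88
187 = 2·88 + 11
88 = 8·11 + 0
gcd = 11 and 11 | 17270, so solutions exist. Divide through by 11: 11356x ≡ 1570 (mod 84465).
Now find 11356⁻¹ mod 84465:
84465 = 7*11356 + 4973
11356 = 2*4973 + 1410
4973 = 3*1410 + 743
1410 = 1*743 + 667
743 = 1*667 + 76
667 = 8*76 + 59
76 = 1*59 + 17
59 = 3*17 + 8
17 = 2*8 + 1
8 = 8*1 + 0
Back-substitute:
1 = 17 − 2·8
1 = −2·59 + 7·17
1 = 7·76 − 9·59
1 = −9·667 + 79·76
1 = 79·743 − 88·667
1 = −88·1410 + 167·743
1 = 167·4973 − 589·1410
1 = −589·11356 + 1345·4973
1 = 1345·84465 − 10004·11356
So 11356·(-10004) ≡ 1 (mod 84465), i.e. 11356⁻¹ ≡ 74461.
Then x ≡ 74461·1570 ≡ 4210 (mod 84465); the smallest non-negative solution is x = 4210.

4210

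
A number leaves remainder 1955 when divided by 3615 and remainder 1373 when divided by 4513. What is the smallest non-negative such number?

Write x = 1955 + 3615·k. Then 3615·k ≡ 1373 − 1955 ≡ 3931 (mod 4513).
Need 3615⁻¹ mod 4513. Extended Euclid on (4513, 3615):
4513 = 1*3615 + 898
3615 = 4*898 + 23
898 = 39*23 + 1
23 = 23*1 + 0
Back-substitute:
1 = 898 − 39·23
1 = −39·3615 + 157·898
1 = 157·4513 − 196·3615
3615⁻¹ ≡ 4317 (mod 4513), so k ≡ 4317·3931 ≡ 1247 (mod 4513).
x = 1955 + 3615·1247 = 4509860.

4509860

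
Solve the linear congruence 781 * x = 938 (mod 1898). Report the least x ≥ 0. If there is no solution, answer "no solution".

548

First find gcd(781, 1898):
1898 = 2*781 + 336
781 = 2*336 + 109
336 = 3*109 + 9
109 = 12*9 + 1
9 = 9*1 + 0
gcd = 1, so a unique solution mod 1898 exists.
Back-substitute for the Bézout coefficients:
1 = 109 − 12·9
1 = −12·336 + 37·109
1 = 37·781 − 86·336
1 = −86·1898 + 209·781
So 781·(209) ≡ 1 (mod 1898), giving 781⁻¹ ≡ 209.
x ≡ 781⁻¹·938 ≡ 209·938 ≡ 548 (mod 1898).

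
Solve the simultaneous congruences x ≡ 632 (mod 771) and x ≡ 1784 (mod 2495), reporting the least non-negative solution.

Write x = 632 + 771·k. Then 771·k ≡ 1784 − 632 ≡ 1152 (mod 2495).
Need 771⁻¹ mod 2495. Extended Euclid on (2495, 771):
2495 = 3*771 + 182
771 = 4*182 + 43
182 = 4*43 + 10
43 = 4*10 + 3
10 = 3*3 + 1
3 = 3*1 + 0
Back-substitute:
1 = 10 − 3·3
1 = −3·43 + 13·10
1 = 13·182 − 55·43
1 = −55·771 + 233·182
1 = 233·2495 − 754·771
771⁻¹ ≡ 1741 (mod 2495), so k ≡ 1741·1152 ≡ 2147 (mod 2495).
x = 632 + 771·2147 = 1655969.

1655969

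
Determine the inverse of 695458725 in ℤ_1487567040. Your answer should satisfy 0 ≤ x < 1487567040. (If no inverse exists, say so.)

Compute gcd(695458725, 1487567040):
1487567040 = 2*695458725 + 96649590
695458725 = 7*96649590 + 18911595
96649590 = 5*18911595 + 2091615
18911595 = 9*2091615 + 87060
2091615 = 24*87060 + 2175
87060 = 40*2175 + 60
2175 = 36*60 + 15
60 = 4*15 + 0
Since gcd = 15 > 1, 695458725 is not a unit mod 1487567040.

no inverse exists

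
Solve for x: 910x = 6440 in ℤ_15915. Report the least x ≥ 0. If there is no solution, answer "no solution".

First find gcd(910, 15915):
15915 = 17×910 + 445
910 = 2×445 + 20
445 = 22×20 + 5
20 = 4×5 + 0
gcd = 5 and 5 | 6440, so solutions exist. Divide through by 5: 182x ≡ 1288 (mod 3183).
Now find 182⁻¹ mod 3183:
3183 = 17×182 + 89
182 = 2×89 + 4
89 = 22×4 + 1
4 = 4×1 + 0
Back-substitute:
1 = 89 − 22·4
1 = −22·182 + 45·89
1 = 45·3183 − 787·182
So 182·(-787) ≡ 1 (mod 3183), i.e. 182⁻¹ ≡ 2396.
Then x ≡ 2396·1288 ≡ 1721 (mod 3183); the smallest non-negative solution is x = 1721.

1721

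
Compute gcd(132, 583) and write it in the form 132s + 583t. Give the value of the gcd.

11

Repeated division:
583 = 4×132 + 55
132 = 2×55 + 22
55 = 2×22 + 11
22 = 2×11 + 0
gcd(132, 583) = 11.
Express as a combination:
11 = 55 − 2·22
11 = −2·132 + 5·55
11 = 5·583 − 22·132
So 11 = (5)·583 + (-22)·132.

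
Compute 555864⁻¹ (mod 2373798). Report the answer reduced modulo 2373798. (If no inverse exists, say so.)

no inverse exists

Compute gcd(555864, 2373798):
2373798 = 4×555864 + 150342
555864 = 3×150342 + 104838
150342 = 1×104838 + 45504
104838 = 2×45504 + 13830
45504 = 3×13830 + 4014
13830 = 3×4014 + 1788
4014 = 2×1788 + 438
1788 = 4×438 + 36
438 = 12×36 + 6
36 = 6×6 + 0
The gcd is 6, not 1, hence no inverse exists.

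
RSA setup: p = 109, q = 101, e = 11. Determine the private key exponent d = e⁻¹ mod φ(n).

5891

φ(n) = (p−1)(q−1) = 108·100 = 10800.
Need d with 11·d ≡ 1 (mod 10800). Apply the extended Euclidean algorithm:
10800 = 981*11 + 9
11 = 1*9 + 2
9 = 4*2 + 1
2 = 2*1 + 0
Back-substitute:
1 = 9 − 4·2
1 = −4·11 + 5·9
1 = 5·10800 − 4909·11
So 11·(-4909) ≡ 1 (mod 10800), hence d ≡ -4909 ≡ 5891 (mod 10800).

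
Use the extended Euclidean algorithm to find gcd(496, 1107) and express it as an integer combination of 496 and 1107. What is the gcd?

Euclidean algorithm:
1107 = 2×496 + 115
496 = 4×115 + 36
115 = 3×36 + 7
36 = 5×7 + 1
7 = 7×1 + 0
gcd(496, 1107) = 1.
Working backward:
1 = 36 − 5·7
1 = −5·115 + 16·36
1 = 16·496 − 69·115
1 = −69·1107 + 154·496
So 1 = (-69)·1107 + (154)·496.

1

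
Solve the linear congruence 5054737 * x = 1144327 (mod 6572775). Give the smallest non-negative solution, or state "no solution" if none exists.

First find gcd(5054737, 6572775):
6572775 = 1×5054737 + 1518038
5054737 = 3×1518038 + 500623
1518038 = 3×500623 + 16169
500623 = 30×16169 + 15553
16169 = 1×15553 + 616
15553 = 25×616 + 153
616 = 4×153 + 4
153 = 38×4 + 1
4 = 4×1 + 0
gcd = 1, so a unique solution mod 6572775 exists.
Back-substitute for the Bézout coefficients:
1 = 153 − 38·4
1 = −38·616 + 153·153
1 = 153·15553 − 3863·616
1 = −3863·16169 + 4016·15553
1 = 4016·500623 − 124343·16169
1 = −124343·1518038 + 377045·500623
1 = 377045·5054737 − 1255478·1518038
1 = −1255478·6572775 + 1632523·5054737
So 5054737·(1632523) ≡ 1 (mod 6572775), giving 5054737⁻¹ ≡ 1632523.
x ≡ 5054737⁻¹·1144327 ≡ 1632523·1144327 ≡ 6318196 (mod 6572775).

6318196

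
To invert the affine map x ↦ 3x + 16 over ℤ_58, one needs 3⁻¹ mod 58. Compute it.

39

gcd(58, 3) by repeated division:
58 = 19·3 + 1
3 = 3·1 + 0
The gcd is 1. Working backward:
1 = 58 − 19·3
Hence 3⁻¹ ≡ -19 ≡ 39 (mod 58).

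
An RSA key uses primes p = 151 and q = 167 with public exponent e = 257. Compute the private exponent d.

φ(n) = (p−1)(q−1) = 150·166 = 24900.
Need d with 257·d ≡ 1 (mod 24900). Apply the extended Euclidean algorithm:
24900 = 96*257 + 228
257 = 1*228 + 29
228 = 7*29 + 25
29 = 1*25 + 4
25 = 6*4 + 1
4 = 4*1 + 0
Back-substitute:
1 = 25 − 6·4
1 = −6·29 + 7·25
1 = 7·228 − 55·29
1 = −55·257 + 62·228
1 = 62·24900 − 6007·257
So 257·(-6007) ≡ 1 (mod 24900), hence d ≡ -6007 ≡ 18893 (mod 24900).

18893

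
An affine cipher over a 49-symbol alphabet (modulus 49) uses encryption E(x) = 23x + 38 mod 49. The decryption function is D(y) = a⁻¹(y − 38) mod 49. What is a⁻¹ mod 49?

gcd(49, 23) by repeated division:
49 = 2·23 + 3
23 = 7·3 + 2
3 = 1·2 + 1
2 = 2·1 + 0
Since gcd(23, 49) = 1, back-substitute to write 1 as a combination:
1 = 3 − 2
1 = −23 + 8·3
1 = 8·49 − 17·23
Hence 23⁻¹ ≡ -17 ≡ 32 (mod 49).

32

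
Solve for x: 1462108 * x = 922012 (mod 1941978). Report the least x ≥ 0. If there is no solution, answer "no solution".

First find gcd(1462108, 1941978):
1941978 = 1·1462108 + 479870
1462108 = 3·479870 + 22498
479870 = 21·22498 + 7412
22498 = 3·7412 + 262
7412 = 28·262 + 76
262 = 3·76 + 34
76 = 2·34 + 8
34 = 4·8 + 2
8 = 4·2 + 0
gcd = 2 and 2 | 922012, so solutions exist. Divide through by 2: 731054x ≡ 461006 (mod 970989).
Now find 731054⁻¹ mod 970989:
970989 = 1*731054 + 239935
731054 = 3*239935 + 11249
239935 = 21*11249 + 3706
11249 = 3*3706 + 131
3706 = 28*131 + 38
131 = 3*38 + 17
38 = 2*17 + 4
17 = 4*4 + 1
4 = 4*1 + 0
Back-substitute:
1 = 17 − 4·4
1 = −4·38 + 9·17
1 = 9·131 − 31·38
1 = −31·3706 + 877·131
1 = 877·11249 − 2662·3706
1 = −2662·239935 + 56779·11249
1 = 56779·731054 − 172999·239935
1 = −172999·970989 + 229778·731054
So 731054⁻¹ ≡ 229778 (mod 970989).
Then x ≡ 229778·461006 ≡ 933691 (mod 970989); the smallest non-negative solution is x = 933691.

933691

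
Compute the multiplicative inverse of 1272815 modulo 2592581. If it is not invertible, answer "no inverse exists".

2014826

Apply the Euclidean algorithm to 2592581 and 1272815:
2592581 = 2×1272815 + 46951
1272815 = 27×46951 + 5138
46951 = 9×5138 + 709
5138 = 7×709 + 175
709 = 4×175 + 9
175 = 19×9 + 4
9 = 2×4 + 1
4 = 4×1 + 0
The gcd is 1. Working backward:
1 = 9 − 2·4
1 = −2·175 + 39·9
1 = 39·709 − 158·175
1 = −158·5138 + 1145·709
1 = 1145·46951 − 10463·5138
1 = −10463·1272815 + 283646·46951
1 = 283646·2592581 − 577755·1272815
Thus 1272815·(-577755) ≡ 1 (mod 2592581); reducing, -577755 mod 2592581 = 2014826.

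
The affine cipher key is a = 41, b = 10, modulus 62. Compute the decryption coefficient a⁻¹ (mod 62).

59

Apply the Euclidean algorithm to 62 and 41:
62 = 1·41 + 21
41 = 1·21 + 20
21 = 1·20 + 1
20 = 20·1 + 0
Since gcd(41, 62) = 1, back-substitute to write 1 as a combination:
1 = 21 − 20
1 = −41 + 2·21
1 = 2·62 − 3·41
Hence 41⁻¹ ≡ -3 ≡ 59 (mod 62).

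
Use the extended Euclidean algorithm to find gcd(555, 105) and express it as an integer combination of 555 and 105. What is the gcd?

Repeated division:
555 = 5×105 + 30
105 = 3×30 + 15
30 = 2×15 + 0
gcd(555, 105) = 15.
Express as a combination:
15 = 105 − 3·30
15 = −3·555 + 16·105
So 15 = (-3)·555 + (16)·105.

15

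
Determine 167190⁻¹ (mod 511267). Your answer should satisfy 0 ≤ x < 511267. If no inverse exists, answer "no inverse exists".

153533

Apply the Euclidean algorithm to 511267 and 167190:
511267 = 3*167190 + 9697
167190 = 17*9697 + 2341
9697 = 4*2341 + 333
2341 = 7*333 + 10
333 = 33*10 + 3
10 = 3*3 + 1
3 = 3*1 + 0
Since gcd(167190, 511267) = 1, back-substitute to write 1 as a combination:
1 = 10 − 3·3
1 = −3·333 + 100·10
1 = 100·2341 − 703·333
1 = −703·9697 + 2912·2341
1 = 2912·167190 − 50207·9697
1 = −50207·511267 + 153533·167190
So 167190·153533 ≡ 1 (mod 511267).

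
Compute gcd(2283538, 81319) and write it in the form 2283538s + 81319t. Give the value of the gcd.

1

Apply Euclid's algorithm to 2283538 and 81319:
2283538 = 28*81319 + 6606
81319 = 12*6606 + 2047
6606 = 3*2047 + 465
2047 = 4*465 + 187
465 = 2*187 + 91
187 = 2*91 + 5
91 = 18*5 + 1
5 = 5*1 + 0
gcd(2283538, 81319) = 1.
Express as a combination:
1 = 91 − 18·5
1 = −18·187 + 37·91
1 = 37·465 − 92·187
1 = −92·2047 + 405·465
1 = 405·6606 − 1307·2047
1 = −1307·81319 + 16089·6606
1 = 16089·2283538 − 451799·81319
So 1 = (16089)·2283538 + (-451799)·81319.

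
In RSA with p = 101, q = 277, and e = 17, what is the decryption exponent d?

24353

φ(n) = (p−1)(q−1) = 100·276 = 27600.
Need d with 17·d ≡ 1 (mod 27600). Apply the extended Euclidean algorithm:
27600 = 1623*17 + 9
17 = 1*9 + 8
9 = 1*8 + 1
8 = 8*1 + 0
Back-substitute:
1 = 9 − 8
1 = −17 + 2·9
1 = 2·27600 − 3247·17
So 17·(-3247) ≡ 1 (mod 27600), hence d ≡ -3247 ≡ 24353 (mod 27600).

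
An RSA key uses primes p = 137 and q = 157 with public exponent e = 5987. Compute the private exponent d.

φ(n) = (p−1)(q−1) = 136·156 = 21216.
Need d with 5987·d ≡ 1 (mod 21216). Apply the extended Euclidean algorithm:
21216 = 3*5987 + 3255
5987 = 1*3255 + 2732
3255 = 1*2732 + 523
2732 = 5*523 + 117
523 = 4*117 + 55
117 = 2*55 + 7
55 = 7*7 + 6
7 = 1*6 + 1
6 = 6*1 + 0
Back-substitute:
1 = 7 − 6
1 = −55 + 8·7
1 = 8·117 − 17·55
1 = −17·523 + 76·117
1 = 76·2732 − 397·523
1 = −397·3255 + 473·2732
1 = 473·5987 − 870·3255
1 = −870·21216 + 3083·5987
So 5987·3083 ≡ 1 (mod 21216), hence d = 3083.

3083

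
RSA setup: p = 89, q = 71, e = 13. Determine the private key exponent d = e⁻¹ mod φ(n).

φ(n) = (p−1)(q−1) = 88·70 = 6160.
Need d with 13·d ≡ 1 (mod 6160). Apply the extended Euclidean algorithm:
6160 = 473×13 + 11
13 = 1×11 + 2
11 = 5×2 + 1
2 = 2×1 + 0
Back-substitute:
1 = 11 − 5·2
1 = −5·13 + 6·11
1 = 6·6160 − 2843·13
So 13·(-2843) ≡ 1 (mod 6160), hence d ≡ -2843 ≡ 3317 (mod 6160).

3317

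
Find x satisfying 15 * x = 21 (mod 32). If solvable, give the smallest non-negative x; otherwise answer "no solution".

27

First find gcd(15, 32):
32 = 2×15 + 2
15 = 7×2 + 1
2 = 2×1 + 0
gcd = 1, so a unique solution mod 32 exists.
Back-substitute for the Bézout coefficients:
1 = 15 − 7·2
1 = −7·32 + 15·15
So 15·(15) ≡ 1 (mod 32), giving 15⁻¹ ≡ 15.
x ≡ 15⁻¹·21 ≡ 15·21 ≡ 27 (mod 32).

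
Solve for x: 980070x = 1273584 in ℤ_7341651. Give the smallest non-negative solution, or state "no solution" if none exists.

2079308

First find gcd(980070, 7341651):
7341651 = 7·980070 + 481161
980070 = 2·481161 + 17748
481161 = 27·17748 + 1965
17748 = 9·1965 + 63
1965 = 31·63 + 12
63 = 5·12 + 3
12 = 4·3 + 0
gcd = 3 and 3 | 1273584, so solutions exist. Divide through by 3: 326690x ≡ 424528 (mod 2447217).
Now find 326690⁻¹ mod 2447217:
2447217 = 7×326690 + 160387
326690 = 2×160387 + 5916
160387 = 27×5916 + 655
5916 = 9×655 + 21
655 = 31×21 + 4
21 = 5×4 + 1
4 = 4×1 + 0
Back-substitute:
1 = 21 − 5·4
1 = −5·655 + 156·21
1 = 156·5916 − 1409·655
1 = −1409·160387 + 38199·5916
1 = 38199·326690 − 77807·160387
1 = −77807·2447217 + 582848·326690
So 326690⁻¹ ≡ 582848 (mod 2447217).
Then x ≡ 582848·424528 ≡ 2079308 (mod 2447217); the smallest non-negative solution is x = 2079308.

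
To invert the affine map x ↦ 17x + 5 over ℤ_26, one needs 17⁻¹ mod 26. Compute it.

23

Extended Euclidean algorithm:
26 = 1*17 + 9
17 = 1*9 + 8
9 = 1*8 + 1
8 = 8*1 + 0
Since gcd(17, 26) = 1, back-substitute to write 1 as a combination:
1 = 9 − 8
1 = −17 + 2·9
1 = 2·26 − 3·17
Hence 17⁻¹ ≡ -3 ≡ 23 (mod 26).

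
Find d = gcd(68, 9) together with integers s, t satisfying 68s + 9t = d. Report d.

1

Repeated division:
68 = 7·9 + 5
9 = 1·5 + 4
5 = 1·4 + 1
4 = 4·1 + 0
gcd(68, 9) = 1.
Express as a combination:
1 = 5 − 4
1 = −9 + 2·5
1 = 2·68 − 15·9
So 1 = (2)·68 + (-15)·9.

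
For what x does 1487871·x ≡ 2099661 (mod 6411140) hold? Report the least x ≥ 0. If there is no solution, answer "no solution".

First find gcd(1487871, 6411140):
6411140 = 4×1487871 + 459656
1487871 = 3×459656 + 108903
459656 = 4×108903 + 24044
108903 = 4×24044 + 12727
24044 = 1×12727 + 11317
12727 = 1×11317 + 1410
11317 = 8×1410 + 37
1410 = 38×37 + 4
37 = 9×4 + 1
4 = 4×1 + 0
gcd = 1, so a unique solution mod 6411140 exists.
Back-substitute for the Bézout coefficients:
1 = 37 − 9·4
1 = −9·1410 + 343·37
1 = 343·11317 − 2753·1410
1 = −2753·12727 + 3096·11317
1 = 3096·24044 − 5849·12727
1 = −5849·108903 + 26492·24044
1 = 26492·459656 − 111817·108903
1 = −111817·1487871 + 361943·459656
1 = 361943·6411140 − 1559589·1487871
So 1487871·(-1559589) ≡ 1 (mod 6411140), giving 1487871⁻¹ ≡ 4851551.
x ≡ 1487871⁻¹·2099661 ≡ 4851551·2099661 ≡ 3367331 (mod 6411140).

3367331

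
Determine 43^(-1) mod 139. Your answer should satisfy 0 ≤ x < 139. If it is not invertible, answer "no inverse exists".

Apply the Euclidean algorithm to 139 and 43:
139 = 3×43 + 10
43 = 4×10 + 3
10 = 3×3 + 1
3 = 3×1 + 0
Since gcd(43, 139) = 1, back-substitute to write 1 as a combination:
1 = 10 − 3·3
1 = −3·43 + 13·10
1 = 13·139 − 42·43
Thus 43·(-42) ≡ 1 (mod 139); reducing, -42 mod 139 = 97.

97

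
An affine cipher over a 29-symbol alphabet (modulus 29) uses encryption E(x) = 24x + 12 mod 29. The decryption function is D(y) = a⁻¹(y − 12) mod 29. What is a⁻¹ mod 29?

23

Run Euclid on (29, 24):
29 = 1×24 + 5
24 = 4×5 + 4
5 = 1×4 + 1
4 = 4×1 + 0
Since gcd(24, 29) = 1, back-substitute to write 1 as a combination:
1 = 5 − 4
1 = −24 + 5·5
1 = 5·29 − 6·24
Hence 24⁻¹ ≡ -6 ≡ 23 (mod 29).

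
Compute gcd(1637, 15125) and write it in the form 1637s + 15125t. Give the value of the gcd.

1

Euclidean algorithm:
15125 = 9*1637 + 392
1637 = 4*392 + 69
392 = 5*69 + 47
69 = 1*47 + 22
47 = 2*22 + 3
22 = 7*3 + 1
3 = 3*1 + 0
gcd(1637, 15125) = 1.
Express as a combination:
1 = 22 − 7·3
1 = −7·47 + 15·22
1 = 15·69 − 22·47
1 = −22·392 + 125·69
1 = 125·1637 − 522·392
1 = −522·15125 + 4823·1637
So 1 = (-522)·15125 + (4823)·1637.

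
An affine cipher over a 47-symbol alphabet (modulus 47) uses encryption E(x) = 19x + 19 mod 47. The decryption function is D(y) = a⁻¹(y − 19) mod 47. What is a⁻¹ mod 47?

Run Euclid on (47, 19):
47 = 2·19 + 9
19 = 2·9 + 1
9 = 9·1 + 0
gcd = 1, so the inverse exists. Back-substitute:
1 = 19 − 2·9
1 = −2·47 + 5·19
So 19·5 ≡ 1 (mod 47).

5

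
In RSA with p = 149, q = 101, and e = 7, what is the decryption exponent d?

6343

φ(n) = (p−1)(q−1) = 148·100 = 14800.
Need d with 7·d ≡ 1 (mod 14800). Apply the extended Euclidean algorithm:
14800 = 2114×7 + 2
7 = 3×2 + 1
2 = 2×1 + 0
Back-substitute:
1 = 7 − 3·2
1 = −3·14800 + 6343·7
So 7·6343 ≡ 1 (mod 14800), hence d = 6343.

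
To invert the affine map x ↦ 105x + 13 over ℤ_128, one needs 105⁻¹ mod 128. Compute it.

89

Run Euclid on (128, 105):
128 = 1×105 + 23
105 = 4×23 + 13
23 = 1×13 + 10
13 = 1×10 + 3
10 = 3×3 + 1
3 = 3×1 + 0
Since gcd(105, 128) = 1, back-substitute to write 1 as a combination:
1 = 10 − 3·3
1 = −3·13 + 4·10
1 = 4·23 − 7·13
1 = −7·105 + 32·23
1 = 32·128 − 39·105
Hence 105⁻¹ ≡ -39 ≡ 89 (mod 128).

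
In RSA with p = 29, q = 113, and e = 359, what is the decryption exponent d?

φ(n) = (p−1)(q−1) = 28·112 = 3136.
Need d with 359·d ≡ 1 (mod 3136). Apply the extended Euclidean algorithm:
3136 = 8×359 + 264
359 = 1×264 + 95
264 = 2×95 + 74
95 = 1×74 + 21
74 = 3×21 + 11
21 = 1×11 + 10
11 = 1×10 + 1
10 = 10×1 + 0
Back-substitute:
1 = 11 − 10
1 = −21 + 2·11
1 = 2·74 − 7·21
1 = −7·95 + 9·74
1 = 9·264 − 25·95
1 = −25·359 + 34·264
1 = 34·3136 − 297·359
So 359·(-297) ≡ 1 (mod 3136), hence d ≡ -297 ≡ 2839 (mod 3136).

2839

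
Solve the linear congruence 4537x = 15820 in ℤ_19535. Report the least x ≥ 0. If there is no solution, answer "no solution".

7405

First find gcd(4537, 19535):
19535 = 4·4537 + 1387
4537 = 3·1387 + 376
1387 = 3·376 + 259
376 = 1·259 + 117
259 = 2·117 + 25
117 = 4·25 + 17
25 = 1·17 + 8
17 = 2·8 + 1
8 = 8·1 + 0
gcd = 1, so a unique solution mod 19535 exists.
Back-substitute for the Bézout coefficients:
1 = 17 − 2·8
1 = −2·25 + 3·17
1 = 3·117 − 14·25
1 = −14·259 + 31·117
1 = 31·376 − 45·259
1 = −45·1387 + 166·376
1 = 166·4537 − 543·1387
1 = −543·19535 + 2338·4537
So 4537·(2338) ≡ 1 (mod 19535), giving 4537⁻¹ ≡ 2338.
x ≡ 4537⁻¹·15820 ≡ 2338·15820 ≡ 7405 (mod 19535).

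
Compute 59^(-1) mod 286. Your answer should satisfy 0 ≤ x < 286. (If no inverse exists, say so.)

Run Euclid on (286, 59):
286 = 4·59 + 50
59 = 1·50 + 9
50 = 5·9 + 5
9 = 1·5 + 4
5 = 1·4 + 1
4 = 4·1 + 0
gcd = 1, so the inverse exists. Back-substitute:
1 = 5 − 4
1 = −9 + 2·5
1 = 2·50 − 11·9
1 = −11·59 + 13·50
1 = 13·286 − 63·59
Hence 59⁻¹ ≡ -63 ≡ 223 (mod 286).

223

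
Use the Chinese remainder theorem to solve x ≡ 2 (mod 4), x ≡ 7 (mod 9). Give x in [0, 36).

34

Write x = 2 + 4·k. Then 4·k ≡ 7 − 2 ≡ 5 (mod 9).
Need 4⁻¹ mod 9. Extended Euclid on (9, 4):
9 = 2·4 + 1
4 = 4·1 + 0
Back-substitute:
1 = 9 − 2·4
4⁻¹ ≡ 7 (mod 9), so k ≡ 7·5 ≡ 8 (mod 9).
x = 2 + 4·8 = 34.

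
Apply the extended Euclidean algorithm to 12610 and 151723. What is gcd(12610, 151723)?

13

Apply Euclid's algorithm to 151723 and 12610:
151723 = 12*12610 + 403
12610 = 31*403 + 117
403 = 3*117 + 52
117 = 2*52 + 13
52 = 4*13 + 0
gcd(12610, 151723) = 13.
Express as a combination:
13 = 117 − 2·52
13 = −2·403 + 7·117
13 = 7·12610 − 219·403
13 = −219·151723 + 2635·12610
So 13 = (-219)·151723 + (2635)·12610.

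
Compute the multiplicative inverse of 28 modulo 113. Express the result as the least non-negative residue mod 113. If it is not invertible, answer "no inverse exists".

109

gcd(113, 28) by repeated division:
113 = 4·28 + 1
28 = 28·1 + 0
Since gcd(28, 113) = 1, back-substitute to write 1 as a combination:
1 = 113 − 4·28
Hence 28⁻¹ ≡ -4 ≡ 109 (mod 113).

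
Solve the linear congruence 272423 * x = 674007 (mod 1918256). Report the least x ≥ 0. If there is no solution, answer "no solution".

First find gcd(272423, 1918256):
1918256 = 7*272423 + 11295
272423 = 24*11295 + 1343
11295 = 8*1343 + 551
1343 = 2*551 + 241
551 = 2*241 + 69
241 = 3*69 + 34
69 = 2*34 + 1
34 = 34*1 + 0
gcd = 1, so a unique solution mod 1918256 exists.
Back-substitute for the Bézout coefficients:
1 = 69 − 2·34
1 = −2·241 + 7·69
1 = 7·551 − 16·241
1 = −16·1343 + 39·551
1 = 39·11295 − 328·1343
1 = −328·272423 + 7911·11295
1 = 7911·1918256 − 55705·272423
So 272423·(-55705) ≡ 1 (mod 1918256), giving 272423⁻¹ ≡ 1862551.
x ≡ 272423⁻¹·674007 ≡ 1862551·674007 ≡ 464753 (mod 1918256).

464753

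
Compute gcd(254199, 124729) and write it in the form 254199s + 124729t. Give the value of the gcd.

Apply Euclid's algorithm to 254199 and 124729:
254199 = 2*124729 + 4741
124729 = 26*4741 + 1463
4741 = 3*1463 + 352
1463 = 4*352 + 55
352 = 6*55 + 22
55 = 2*22 + 11
22 = 2*11 + 0
gcd(254199, 124729) = 11.
Working backward:
11 = 55 − 2·22
11 = −2·352 + 13·55
11 = 13·1463 − 54·352
11 = −54·4741 + 175·1463
11 = 175·124729 − 4604·4741
11 = −4604·254199 + 9383·124729
So 11 = (-4604)·254199 + (9383)·124729.

11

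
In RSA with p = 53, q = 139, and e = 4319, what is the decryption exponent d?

φ(n) = (p−1)(q−1) = 52·138 = 7176.
Need d with 4319·d ≡ 1 (mod 7176). Apply the extended Euclidean algorithm:
7176 = 1*4319 + 2857
4319 = 1*2857 + 1462
2857 = 1*1462 + 1395
1462 = 1*1395 + 67
1395 = 20*67 + 55
67 = 1*55 + 12
55 = 4*12 + 7
12 = 1*7 + 5
7 = 1*5 + 2
5 = 2*2 + 1
2 = 2*1 + 0
Back-substitute:
1 = 5 − 2·2
1 = −2·7 + 3·5
1 = 3·12 − 5·7
1 = −5·55 + 23·12
1 = 23·67 − 28·55
1 = −28·1395 + 583·67
1 = 583·1462 − 611·1395
1 = −611·2857 + 1194·1462
1 = 1194·4319 − 1805·2857
1 = −1805·7176 + 2999·4319
So 4319·2999 ≡ 1 (mod 7176), hence d = 2999.

2999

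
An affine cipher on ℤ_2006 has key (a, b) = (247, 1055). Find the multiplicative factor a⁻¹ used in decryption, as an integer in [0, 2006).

Apply the Euclidean algorithm to 2006 and 247:
2006 = 8×247 + 30
247 = 8×30 + 7
30 = 4×7 + 2
7 = 3×2 + 1
2 = 2×1 + 0
gcd = 1, so the inverse exists. Back-substitute:
1 = 7 − 3·2
1 = −3·30 + 13·7
1 = 13·247 − 107·30
1 = −107·2006 + 869·247
So 247·869 ≡ 1 (mod 2006).

869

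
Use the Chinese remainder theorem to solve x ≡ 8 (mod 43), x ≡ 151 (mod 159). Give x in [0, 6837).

1900

Write x = 8 + 43·k. Then 43·k ≡ 151 − 8 ≡ 143 (mod 159).
Need 43⁻¹ mod 159. Extended Euclid on (159, 43):
159 = 3*43 + 30
43 = 1*30 + 13
30 = 2*13 + 4
13 = 3*4 + 1
4 = 4*1 + 0
Back-substitute:
1 = 13 − 3·4
1 = −3·30 + 7·13
1 = 7·43 − 10·30
1 = −10·159 + 37·43
43⁻¹ ≡ 37 (mod 159), so k ≡ 37·143 ≡ 44 (mod 159).
x = 8 + 43·44 = 1900.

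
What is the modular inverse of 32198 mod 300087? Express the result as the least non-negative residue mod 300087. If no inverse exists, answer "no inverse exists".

175655

Apply the Euclidean algorithm to 300087 and 32198:
300087 = 9×32198 + 10305
32198 = 3×10305 + 1283
10305 = 8×1283 + 41
1283 = 31×41 + 12
41 = 3×12 + 5
12 = 2×5 + 2
5 = 2×2 + 1
2 = 2×1 + 0
The gcd is 1. Working backward:
1 = 5 − 2·2
1 = −2·12 + 5·5
1 = 5·41 − 17·12
1 = −17·1283 + 532·41
1 = 532·10305 − 4273·1283
1 = −4273·32198 + 13351·10305
1 = 13351·300087 − 124432·32198
So 32198·(-124432) ≡ 1 (mod 300087), and -124432 ≡ 175655 (mod 300087).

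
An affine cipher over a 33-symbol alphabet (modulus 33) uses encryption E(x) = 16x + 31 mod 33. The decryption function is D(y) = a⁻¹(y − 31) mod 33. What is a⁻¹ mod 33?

Extended Euclidean algorithm:
33 = 2*16 + 1
16 = 16*1 + 0
gcd = 1, so the inverse exists. Back-substitute:
1 = 33 − 2·16
So 16·(-2) ≡ 1 (mod 33), and -2 ≡ 31 (mod 33).

31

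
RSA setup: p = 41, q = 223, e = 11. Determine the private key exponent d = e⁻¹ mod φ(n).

5651

φ(n) = (p−1)(q−1) = 40·222 = 8880.
Need d with 11·d ≡ 1 (mod 8880). Apply the extended Euclidean algorithm:
8880 = 807*11 + 3
11 = 3*3 + 2
3 = 1*2 + 1
2 = 2*1 + 0
Back-substitute:
1 = 3 − 2
1 = −11 + 4·3
1 = 4·8880 − 3229·11
So 11·(-3229) ≡ 1 (mod 8880), hence d ≡ -3229 ≡ 5651 (mod 8880).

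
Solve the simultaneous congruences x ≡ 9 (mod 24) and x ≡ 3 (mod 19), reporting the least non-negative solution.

345

Write x = 9 + 24·k. Then 24·k ≡ 3 − 9 ≡ 13 (mod 19).
Need 24⁻¹ mod 19. Extended Euclid on (19, 5):
19 = 3×5 + 4
5 = 1×4 + 1
4 = 4×1 + 0
Back-substitute:
1 = 5 − 4
1 = −19 + 4·5
24⁻¹ ≡ 4 (mod 19), so k ≡ 4·13 ≡ 14 (mod 19).
x = 9 + 24·14 = 345.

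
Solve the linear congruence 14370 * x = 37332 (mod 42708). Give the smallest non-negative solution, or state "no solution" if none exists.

3572

First find gcd(14370, 42708):
42708 = 2*14370 + 13968
14370 = 1*13968 + 402
13968 = 34*402 + 300
402 = 1*300 + 102
300 = 2*102 + 96
102 = 1*96 + 6
96 = 16*6 + 0
gcd = 6 and 6 | 37332, so solutions exist. Divide through by 6: 2395x ≡ 6222 (mod 7118).
Now find 2395⁻¹ mod 7118:
7118 = 2·2395 + 2328
2395 = 1·2328 + 67
2328 = 34·67 + 50
67 = 1·50 + 17
50 = 2·17 + 16
17 = 1·16 + 1
16 = 16·1 + 0
Back-substitute:
1 = 17 − 16
1 = −50 + 3·17
1 = 3·67 − 4·50
1 = −4·2328 + 139·67
1 = 139·2395 − 143·2328
1 = −143·7118 + 425·2395
So 2395⁻¹ ≡ 425 (mod 7118).
Then x ≡ 425·6222 ≡ 3572 (mod 7118); the smallest non-negative solution is x = 3572.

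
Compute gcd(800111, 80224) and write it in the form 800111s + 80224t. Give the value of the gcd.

1

Apply Euclid's algorithm to 800111 and 80224:
800111 = 9·80224 + 78095
80224 = 1·78095 + 2129
78095 = 36·2129 + 1451
2129 = 1·1451 + 678
1451 = 2·678 + 95
678 = 7·95 + 13
95 = 7·13 + 4
13 = 3·4 + 1
4 = 4·1 + 0
gcd(800111, 80224) = 1.
Working backward:
1 = 13 − 3·4
1 = −3·95 + 22·13
1 = 22·678 − 157·95
1 = −157·1451 + 336·678
1 = 336·2129 − 493·1451
1 = −493·78095 + 18084·2129
1 = 18084·80224 − 18577·78095
1 = −18577·800111 + 185277·80224
So 1 = (-18577)·800111 + (185277)·80224.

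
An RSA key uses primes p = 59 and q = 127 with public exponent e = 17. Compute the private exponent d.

3869

φ(n) = (p−1)(q−1) = 58·126 = 7308.
Need d with 17·d ≡ 1 (mod 7308). Apply the extended Euclidean algorithm:
7308 = 429×17 + 15
17 = 1×15 + 2
15 = 7×2 + 1
2 = 2×1 + 0
Back-substitute:
1 = 15 − 7·2
1 = −7·17 + 8·15
1 = 8·7308 − 3439·17
So 17·(-3439) ≡ 1 (mod 7308), hence d ≡ -3439 ≡ 3869 (mod 7308).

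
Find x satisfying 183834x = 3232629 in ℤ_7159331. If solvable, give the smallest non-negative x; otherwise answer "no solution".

5534777

First find gcd(183834, 7159331):
7159331 = 38×183834 + 173639
183834 = 1×173639 + 10195
173639 = 17×10195 + 324
10195 = 31×324 + 151
324 = 2×151 + 22
151 = 6×22 + 19
22 = 1×19 + 3
19 = 6×3 + 1
3 = 3×1 + 0
gcd = 1, so a unique solution mod 7159331 exists.
Back-substitute for the Bézout coefficients:
1 = 19 − 6·3
1 = −6·22 + 7·19
1 = 7·151 − 48·22
1 = −48·324 + 103·151
1 = 103·10195 − 3241·324
1 = −3241·173639 + 55200·10195
1 = 55200·183834 − 58441·173639
1 = −58441·7159331 + 2275958·183834
So 183834·(2275958) ≡ 1 (mod 7159331), giving 183834⁻¹ ≡ 2275958.
x ≡ 183834⁻¹·3232629 ≡ 2275958·3232629 ≡ 5534777 (mod 7159331).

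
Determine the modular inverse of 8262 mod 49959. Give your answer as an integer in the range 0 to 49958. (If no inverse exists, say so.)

no inverse exists

Euclidean algorithm on 49959, 8262:
49959 = 6*8262 + 387
8262 = 21*387 + 135
387 = 2*135 + 117
135 = 1*117 + 18
117 = 6*18 + 9
18 = 2*9 + 0
The gcd is 9, not 1, hence no inverse exists.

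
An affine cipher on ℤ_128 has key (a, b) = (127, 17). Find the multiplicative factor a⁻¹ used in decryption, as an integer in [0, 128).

Run Euclid on (128, 127):
128 = 1*127 + 1
127 = 127*1 + 0
Since gcd(127, 128) = 1, back-substitute to write 1 as a combination:
1 = 128 − 127
Hence 127⁻¹ ≡ -1 ≡ 127 (mod 128).

127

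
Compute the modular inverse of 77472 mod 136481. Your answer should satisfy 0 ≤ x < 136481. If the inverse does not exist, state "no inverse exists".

gcd(136481, 77472) by repeated division:
136481 = 1×77472 + 59009
77472 = 1×59009 + 18463
59009 = 3×18463 + 3620
18463 = 5×3620 + 363
3620 = 9×363 + 353
363 = 1×353 + 10
353 = 35×10 + 3
10 = 3×3 + 1
3 = 3×1 + 0
The gcd is 1. Working backward:
1 = 10 − 3·3
1 = −3·353 + 106·10
1 = 106·363 − 109·353
1 = −109·3620 + 1087·363
1 = 1087·18463 − 5544·3620
1 = −5544·59009 + 17719·18463
1 = 17719·77472 − 23263·59009
1 = −23263·136481 + 40982·77472
So 77472·40982 ≡ 1 (mod 136481).

40982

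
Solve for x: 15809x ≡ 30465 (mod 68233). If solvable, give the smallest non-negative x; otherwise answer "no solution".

First find gcd(15809, 68233):
68233 = 4×15809 + 4997
15809 = 3×4997 + 818
4997 = 6×818 + 89
818 = 9×89 + 17
89 = 5×17 + 4
17 = 4×4 + 1
4 = 4×1 + 0
gcd = 1, so a unique solution mod 68233 exists.
Back-substitute for the Bézout coefficients:
1 = 17 − 4·4
1 = −4·89 + 21·17
1 = 21·818 − 193·89
1 = −193·4997 + 1179·818
1 = 1179·15809 − 3730·4997
1 = −3730·68233 + 16099·15809
So 15809·(16099) ≡ 1 (mod 68233), giving 15809⁻¹ ≡ 16099.
x ≡ 15809⁻¹·30465 ≡ 16099·30465 ≡ 65464 (mod 68233).

65464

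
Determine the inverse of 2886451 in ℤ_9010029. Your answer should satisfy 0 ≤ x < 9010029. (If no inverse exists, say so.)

7838902

Apply the Euclidean algorithm to 9010029 and 2886451:
9010029 = 3*2886451 + 350676
2886451 = 8*350676 + 81043
350676 = 4*81043 + 26504
81043 = 3*26504 + 1531
26504 = 17*1531 + 477
1531 = 3*477 + 100
477 = 4*100 + 77
100 = 1*77 + 23
77 = 3*23 + 8
23 = 2*8 + 7
8 = 1*7 + 1
7 = 7*1 + 0
gcd = 1, so the inverse exists. Back-substitute:
1 = 8 − 7
1 = −23 + 3·8
1 = 3·77 − 10·23
1 = −10·100 + 13·77
1 = 13·477 − 62·100
1 = −62·1531 + 199·477
1 = 199·26504 − 3445·1531
1 = −3445·81043 + 10534·26504
1 = 10534·350676 − 45581·81043
1 = −45581·2886451 + 375182·350676
1 = 375182·9010029 − 1171127·2886451
So 2886451·(-1171127) ≡ 1 (mod 9010029), and -1171127 ≡ 7838902 (mod 9010029).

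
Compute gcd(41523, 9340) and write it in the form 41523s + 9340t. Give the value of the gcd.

1

Apply Euclid's algorithm to 41523 and 9340:
41523 = 4*9340 + 4163
9340 = 2*4163 + 1014
4163 = 4*1014 + 107
1014 = 9*107 + 51
107 = 2*51 + 5
51 = 10*5 + 1
5 = 5*1 + 0
gcd(41523, 9340) = 1.
Express as a combination:
1 = 51 − 10·5
1 = −10·107 + 21·51
1 = 21·1014 − 199·107
1 = −199·4163 + 817·1014
1 = 817·9340 − 1833·4163
1 = −1833·41523 + 8149·9340
So 1 = (-1833)·41523 + (8149)·9340.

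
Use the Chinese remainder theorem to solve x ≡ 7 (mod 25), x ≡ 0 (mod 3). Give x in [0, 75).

57

Write x = 7 + 25·k. Then 25·k ≡ 0 − 7 ≡ 2 (mod 3).
Need 25⁻¹ mod 3. Extended Euclid on (3, 1):
3 = 3×1 + 0
25⁻¹ ≡ 1 (mod 3), so k ≡ 1·2 ≡ 2 (mod 3).
x = 7 + 25·2 = 57.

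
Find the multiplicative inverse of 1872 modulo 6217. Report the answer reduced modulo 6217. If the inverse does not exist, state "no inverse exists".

3424

Apply the Euclidean algorithm to 6217 and 1872:
6217 = 3·1872 + 601
1872 = 3·601 + 69
601 = 8·69 + 49
69 = 1·49 + 20
49 = 2·20 + 9
20 = 2·9 + 2
9 = 4·2 + 1
2 = 2·1 + 0
The gcd is 1. Working backward:
1 = 9 − 4·2
1 = −4·20 + 9·9
1 = 9·49 − 22·20
1 = −22·69 + 31·49
1 = 31·601 − 270·69
1 = −270·1872 + 841·601
1 = 841·6217 − 2793·1872
Hence 1872⁻¹ ≡ -2793 ≡ 3424 (mod 6217).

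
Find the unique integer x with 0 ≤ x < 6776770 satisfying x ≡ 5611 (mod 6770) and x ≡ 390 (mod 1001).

Write x = 5611 + 6770·k. Then 6770·k ≡ 390 − 5611 ≡ 785 (mod 1001).
Need 6770⁻¹ mod 1001. Extended Euclid on (1001, 764):
1001 = 1×764 + 237
764 = 3×237 + 53
237 = 4×53 + 25
53 = 2×25 + 3
25 = 8×3 + 1
3 = 3×1 + 0
Back-substitute:
1 = 25 − 8·3
1 = −8·53 + 17·25
1 = 17·237 − 76·53
1 = −76·764 + 245·237
1 = 245·1001 − 321·764
6770⁻¹ ≡ 680 (mod 1001), so k ≡ 680·785 ≡ 267 (mod 1001).
x = 5611 + 6770·267 = 1813201.

1813201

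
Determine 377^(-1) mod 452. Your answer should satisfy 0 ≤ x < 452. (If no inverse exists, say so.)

229

Extended Euclidean algorithm:
452 = 1×377 + 75
377 = 5×75 + 2
75 = 37×2 + 1
2 = 2×1 + 0
The gcd is 1. Working backward:
1 = 75 − 37·2
1 = −37·377 + 186·75
1 = 186·452 − 223·377
Thus 377·(-223) ≡ 1 (mod 452); reducing, -223 mod 452 = 229.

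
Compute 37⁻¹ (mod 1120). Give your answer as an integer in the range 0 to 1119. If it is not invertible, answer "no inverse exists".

Apply the Euclidean algorithm to 1120 and 37:
1120 = 30×37 + 10
37 = 3×10 + 7
10 = 1×7 + 3
7 = 2×3 + 1
3 = 3×1 + 0
The gcd is 1. Working backward:
1 = 7 − 2·3
1 = −2·10 + 3·7
1 = 3·37 − 11·10
1 = −11·1120 + 333·37
So 37·333 ≡ 1 (mod 1120).

333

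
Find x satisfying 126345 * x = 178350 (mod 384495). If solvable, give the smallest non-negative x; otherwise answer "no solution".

15817

First find gcd(126345, 384495):
384495 = 3×126345 + 5460
126345 = 23×5460 + 765
5460 = 7×765 + 105
765 = 7×105 + 30
105 = 3×30 + 15
30 = 2×15 + 0
gcd = 15 and 15 | 178350, so solutions exist. Divide through by 15: 8423x ≡ 11890 (mod 25633).
Now find 8423⁻¹ mod 25633:
25633 = 3*8423 + 364
8423 = 23*364 + 51
364 = 7*51 + 7
51 = 7*7 + 2
7 = 3*2 + 1
2 = 2*1 + 0
Back-substitute:
1 = 7 − 3·2
1 = −3·51 + 22·7
1 = 22·364 − 157·51
1 = −157·8423 + 3633·364
1 = 3633·25633 − 11056·8423
So 8423·(-11056) ≡ 1 (mod 25633), i.e. 8423⁻¹ ≡ 14577.
Then x ≡ 14577·11890 ≡ 15817 (mod 25633); the smallest non-negative solution is x = 15817.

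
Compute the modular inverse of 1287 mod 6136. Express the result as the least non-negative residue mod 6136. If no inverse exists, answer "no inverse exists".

Euclidean algorithm on 6136, 1287:
6136 = 4·1287 + 988
1287 = 1·988 + 299
988 = 3·299 + 91
299 = 3·91 + 26
91 = 3·26 + 13
26 = 2·13 + 0
Since gcd = 13 > 1, 1287 is not a unit mod 6136.

no inverse exists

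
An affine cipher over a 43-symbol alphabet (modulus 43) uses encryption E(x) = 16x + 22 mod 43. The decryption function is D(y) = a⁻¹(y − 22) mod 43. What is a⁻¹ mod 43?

Apply the Euclidean algorithm to 43 and 16:
43 = 2*16 + 11
16 = 1*11 + 5
11 = 2*5 + 1
5 = 5*1 + 0
gcd = 1, so the inverse exists. Back-substitute:
1 = 11 − 2·5
1 = −2·16 + 3·11
1 = 3·43 − 8·16
So 16·(-8) ≡ 1 (mod 43), and -8 ≡ 35 (mod 43).

35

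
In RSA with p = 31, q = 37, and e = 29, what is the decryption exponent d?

φ(n) = (p−1)(q−1) = 30·36 = 1080.
Need d with 29·d ≡ 1 (mod 1080). Apply the extended Euclidean algorithm:
1080 = 37*29 + 7
29 = 4*7 + 1
7 = 7*1 + 0
Back-substitute:
1 = 29 − 4·7
1 = −4·1080 + 149·29
So 29·149 ≡ 1 (mod 1080), hence d = 149.

149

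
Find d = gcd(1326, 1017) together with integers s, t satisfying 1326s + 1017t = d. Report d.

3

Euclidean algorithm:
1326 = 1·1017 + 309
1017 = 3·309 + 90
309 = 3·90 + 39
90 = 2·39 + 12
39 = 3·12 + 3
12 = 4·3 + 0
gcd(1326, 1017) = 3.
Back-substituting:
3 = 39 − 3·12
3 = −3·90 + 7·39
3 = 7·309 − 24·90
3 = −24·1017 + 79·309
3 = 79·1326 − 103·1017
So 3 = (79)·1326 + (-103)·1017.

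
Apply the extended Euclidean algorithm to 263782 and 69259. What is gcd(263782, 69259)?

1

Euclidean algorithm:
263782 = 3*69259 + 56005
69259 = 1*56005 + 13254
56005 = 4*13254 + 2989
13254 = 4*2989 + 1298
2989 = 2*1298 + 393
1298 = 3*393 + 119
393 = 3*119 + 36
119 = 3*36 + 11
36 = 3*11 + 3
11 = 3*3 + 2
3 = 1*2 + 1
2 = 2*1 + 0
gcd(263782, 69259) = 1.
Back-substituting:
1 = 3 − 2
1 = −11 + 4·3
1 = 4·36 − 13·11
1 = −13·119 + 43·36
1 = 43·393 − 142·119
1 = −142·1298 + 469·393
1 = 469·2989 − 1080·1298
1 = −1080·13254 + 4789·2989
1 = 4789·56005 − 20236·13254
1 = −20236·69259 + 25025·56005
1 = 25025·263782 − 95311·69259
So 1 = (25025)·263782 + (-95311)·69259.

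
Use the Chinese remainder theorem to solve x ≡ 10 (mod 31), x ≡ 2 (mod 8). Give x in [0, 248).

10

Write x = 10 + 31·k. Then 31·k ≡ 2 − 10 ≡ 0 (mod 8).
Need 31⁻¹ mod 8. Extended Euclid on (8, 7):
8 = 1×7 + 1
7 = 7×1 + 0
Back-substitute:
1 = 8 − 7
31⁻¹ ≡ 7 (mod 8), so k ≡ 7·0 ≡ 0 (mod 8).
x = 10 + 31·0 = 10.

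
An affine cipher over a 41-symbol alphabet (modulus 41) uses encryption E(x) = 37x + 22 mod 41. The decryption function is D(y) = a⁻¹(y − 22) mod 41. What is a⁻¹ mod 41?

Apply the Euclidean algorithm to 41 and 37:
41 = 1*37 + 4
37 = 9*4 + 1
4 = 4*1 + 0
gcd = 1, so the inverse exists. Back-substitute:
1 = 37 − 9·4
1 = −9·41 + 10·37
So 37·10 ≡ 1 (mod 41).

10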